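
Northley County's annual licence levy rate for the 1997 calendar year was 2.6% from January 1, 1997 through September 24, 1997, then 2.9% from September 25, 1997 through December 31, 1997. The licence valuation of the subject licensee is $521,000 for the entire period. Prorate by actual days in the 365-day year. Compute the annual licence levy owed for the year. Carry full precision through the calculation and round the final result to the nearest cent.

$13,965.65

January 1 – September 24, 1997: 267 days at 2.6% → $521,000 × 2.6% × 267/365 = $9,908.9918
September 25 – December 31, 1997: 98 days at 2.9% → $521,000 × 2.9% × 98/365 = $4,056.6630
Total = $13,965.6548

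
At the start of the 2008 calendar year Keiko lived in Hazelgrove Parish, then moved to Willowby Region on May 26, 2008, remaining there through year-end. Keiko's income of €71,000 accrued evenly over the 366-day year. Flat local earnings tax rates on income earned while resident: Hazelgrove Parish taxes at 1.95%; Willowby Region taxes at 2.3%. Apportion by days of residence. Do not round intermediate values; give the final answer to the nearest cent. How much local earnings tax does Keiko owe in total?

Hazelgrove Parish, January 1 – May 25, 2008: 146 days → €71,000 × 1.95% × 146/366 = €552.2869
Willowby Region, May 26 – December 31, 2008: 220 days → €71,000 × 2.3% × 220/366 = €981.5847
Total = €1,533.8716

€1,533.87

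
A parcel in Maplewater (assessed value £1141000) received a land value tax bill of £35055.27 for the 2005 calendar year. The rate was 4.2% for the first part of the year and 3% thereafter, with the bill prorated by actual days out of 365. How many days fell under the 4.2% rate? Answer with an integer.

Let d = days at the first rate; then 365 − d days at the second rate.
£1141000 × [4.2%·d + 3%·(365−d)] / 365 = £35055.27
Solving gives d = 22, so the new rate took effect on January 23, 2005.

22 days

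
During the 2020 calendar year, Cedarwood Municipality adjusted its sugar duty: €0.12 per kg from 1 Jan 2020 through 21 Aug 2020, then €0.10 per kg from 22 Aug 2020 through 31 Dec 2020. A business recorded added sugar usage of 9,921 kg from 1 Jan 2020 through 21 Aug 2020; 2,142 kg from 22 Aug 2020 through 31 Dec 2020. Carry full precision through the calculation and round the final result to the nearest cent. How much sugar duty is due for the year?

1 Jan – 21 Aug 2020: 9,921 kg at €0.12/kg → €1,190.52
22 Aug – 31 Dec 2020: 2,142 kg at €0.10/kg → €214.20

€1,404.72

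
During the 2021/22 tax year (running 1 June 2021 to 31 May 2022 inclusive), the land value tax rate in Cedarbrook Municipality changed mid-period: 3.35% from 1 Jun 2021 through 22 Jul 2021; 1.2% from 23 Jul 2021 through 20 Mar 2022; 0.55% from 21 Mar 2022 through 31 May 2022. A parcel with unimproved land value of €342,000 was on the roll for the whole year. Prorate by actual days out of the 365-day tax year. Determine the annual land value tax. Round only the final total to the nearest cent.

1 Jun – 22 Jul 2021: 52 days at 3.35% → €342,000 × 3.35% × 52/365 = €1,632.2301
23 Jul 2021 – 20 Mar 2022: 241 days at 1.2% → €342,000 × 1.2% × 241/365 = €2,709.7644
21 Mar – 31 May 2022: 72 days at 0.55% → €342,000 × 0.55% × 72/365 = €371.0466
Total = €4,713.0411

€4,713.04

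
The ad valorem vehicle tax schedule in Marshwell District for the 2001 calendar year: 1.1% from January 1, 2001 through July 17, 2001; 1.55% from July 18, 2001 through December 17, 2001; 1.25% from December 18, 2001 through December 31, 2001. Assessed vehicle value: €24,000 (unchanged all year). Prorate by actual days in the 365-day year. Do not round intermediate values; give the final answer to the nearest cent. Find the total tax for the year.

€310.65

January 1 – July 17, 2001: 198 days at 1.1% → €24,000 × 1.1% × 198/365 = €143.2110
July 18 – December 17, 2001: 153 days at 1.55% → €24,000 × 1.55% × 153/365 = €155.9342
December 18 – December 31, 2001: 14 days at 1.25% → €24,000 × 1.25% × 14/365 = €11.5068
Total = €310.6521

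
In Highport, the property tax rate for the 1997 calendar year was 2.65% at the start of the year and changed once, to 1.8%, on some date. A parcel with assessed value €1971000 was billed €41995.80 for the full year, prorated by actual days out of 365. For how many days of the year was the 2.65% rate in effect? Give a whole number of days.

142 days

Let d = days at the first rate; then 365 − d days at the second rate.
€1971000 × [2.65%·d + 1.8%·(365−d)] / 365 = €41995.80
Solving gives d = 142, so the new rate took effect on 23 May 1997.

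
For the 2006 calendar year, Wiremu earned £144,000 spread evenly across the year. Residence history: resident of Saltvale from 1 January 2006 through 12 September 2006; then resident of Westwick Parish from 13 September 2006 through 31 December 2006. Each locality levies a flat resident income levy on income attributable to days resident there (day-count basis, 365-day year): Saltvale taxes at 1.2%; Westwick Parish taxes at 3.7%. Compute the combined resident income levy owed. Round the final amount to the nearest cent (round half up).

Saltvale, 1 January – 12 September 2006: 255 days → £144,000 × 1.2% × 255/365 = £1,207.2329
Westwick Parish, 13 September – 31 December 2006: 110 days → £144,000 × 3.7% × 110/365 = £1,605.6986
Total = £2,812.9315

£2,812.93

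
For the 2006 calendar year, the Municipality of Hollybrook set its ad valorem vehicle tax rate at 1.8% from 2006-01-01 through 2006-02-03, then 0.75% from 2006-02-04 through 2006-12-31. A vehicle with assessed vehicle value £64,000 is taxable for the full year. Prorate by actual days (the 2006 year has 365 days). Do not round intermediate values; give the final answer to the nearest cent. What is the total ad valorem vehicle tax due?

2006-01-01 to 2006-02-03: 34 days at 1.8% → £64,000 × 1.8% × 34/365 = £107.3096
2006-02-04 to 2006-12-31: 331 days at 0.75% → £64,000 × 0.75% × 331/365 = £435.2877
Total = £542.5973

£542.60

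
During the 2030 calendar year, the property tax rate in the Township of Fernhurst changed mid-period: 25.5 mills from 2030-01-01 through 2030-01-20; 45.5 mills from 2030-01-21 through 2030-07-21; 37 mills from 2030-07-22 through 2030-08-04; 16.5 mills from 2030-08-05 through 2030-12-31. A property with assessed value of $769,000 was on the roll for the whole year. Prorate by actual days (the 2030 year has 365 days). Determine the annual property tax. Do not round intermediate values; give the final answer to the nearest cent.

2030-01-01 to 2030-01-20: 20 days at 25.5 mills → $769,000 × 2.55% × 20/365 = $1,074.4932
2030-01-21 to 2030-07-21: 182 days at 45.5 mills → $769,000 × 4.55% × 182/365 = $17,446.8192
2030-07-22 to 2030-08-04: 14 days at 37 mills → $769,000 × 3.7% × 14/365 = $1,091.3479
2030-08-05 to 2030-12-31: 149 days at 16.5 mills → $769,000 × 1.65% × 149/365 = $5,179.6890
Total = $24,792.3493

$24,792.35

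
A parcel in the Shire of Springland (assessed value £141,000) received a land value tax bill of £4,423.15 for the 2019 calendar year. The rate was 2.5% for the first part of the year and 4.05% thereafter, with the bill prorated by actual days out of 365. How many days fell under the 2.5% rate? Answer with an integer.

215 days

Let d = days at the first rate; then 365 − d days at the second rate.
£141,000 × [2.5%·d + 4.05%·(365−d)] / 365 = £4,423.15
Solving gives d = 215, so the new rate took effect on 4 Aug 2019.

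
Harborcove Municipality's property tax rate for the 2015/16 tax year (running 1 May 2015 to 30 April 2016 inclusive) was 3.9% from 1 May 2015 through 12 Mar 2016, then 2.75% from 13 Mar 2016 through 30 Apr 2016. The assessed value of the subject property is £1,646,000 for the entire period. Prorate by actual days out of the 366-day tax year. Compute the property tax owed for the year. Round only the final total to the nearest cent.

1 May 2015 – 12 Mar 2016: 317 days at 3.9% → £1,646,000 × 3.9% × 317/366 = £55,599.7213
13 Mar – 30 Apr 2016: 49 days at 2.75% → £1,646,000 × 2.75% × 49/366 = £6,060.0683
Total = £61,659.7896

£61,659.79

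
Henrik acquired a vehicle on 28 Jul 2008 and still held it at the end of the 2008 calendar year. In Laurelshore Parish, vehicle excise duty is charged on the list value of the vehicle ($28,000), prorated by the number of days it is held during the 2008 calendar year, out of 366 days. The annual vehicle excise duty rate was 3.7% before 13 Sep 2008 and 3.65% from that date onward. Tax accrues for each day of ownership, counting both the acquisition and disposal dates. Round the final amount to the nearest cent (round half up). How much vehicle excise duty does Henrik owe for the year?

$440.20

28 Jul – 12 Sep 2008: 47 days at 3.7% → $28,000 × 3.7% × 47/366 = $133.0383
13 Sep – 31 Dec 2008: 110 days at 3.65% → $28,000 × 3.65% × 110/366 = $307.1585
Total = $440.1967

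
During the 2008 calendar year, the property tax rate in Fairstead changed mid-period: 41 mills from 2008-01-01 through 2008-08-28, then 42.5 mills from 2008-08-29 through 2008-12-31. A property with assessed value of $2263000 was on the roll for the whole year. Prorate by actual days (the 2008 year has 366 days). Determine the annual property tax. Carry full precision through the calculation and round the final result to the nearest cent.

2008-01-01 to 2008-08-28: 241 days at 41 mills → $2263000 × 4.1% × 241/366 = $61094.8169
2008-08-29 to 2008-12-31: 125 days at 42.5 mills → $2263000 × 4.25% × 125/366 = $32847.5068
Total = $93942.3238

$93942.32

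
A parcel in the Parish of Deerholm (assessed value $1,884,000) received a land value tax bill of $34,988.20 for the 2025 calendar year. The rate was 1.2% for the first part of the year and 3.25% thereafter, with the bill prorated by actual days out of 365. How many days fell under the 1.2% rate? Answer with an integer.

Let d = days at the first rate; then 365 − d days at the second rate.
$1,884,000 × [1.2%·d + 3.25%·(365−d)] / 365 = $34,988.20
Solving gives d = 248, so the new rate took effect on 6 September 2025.

248 days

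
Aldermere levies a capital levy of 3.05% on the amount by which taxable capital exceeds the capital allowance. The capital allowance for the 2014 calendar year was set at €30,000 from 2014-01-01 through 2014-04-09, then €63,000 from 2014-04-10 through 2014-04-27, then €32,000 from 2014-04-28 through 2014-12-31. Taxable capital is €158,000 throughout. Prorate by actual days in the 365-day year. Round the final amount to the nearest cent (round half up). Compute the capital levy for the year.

€3,812.92

2014-01-01 to 2014-04-09: 99 days, exemption €30,000 → (€158,000 − €30,000) × 3.05% × 99/365 = €1,058.8932
2014-04-10 to 2014-04-27: 18 days, exemption €63,000 → (€158,000 − €63,000) × 3.05% × 18/365 = €142.8904
2014-04-28 to 2014-12-31: 248 days, exemption €32,000 → (€158,000 − €32,000) × 3.05% × 248/365 = €2,611.1342
Total = €3,812.9178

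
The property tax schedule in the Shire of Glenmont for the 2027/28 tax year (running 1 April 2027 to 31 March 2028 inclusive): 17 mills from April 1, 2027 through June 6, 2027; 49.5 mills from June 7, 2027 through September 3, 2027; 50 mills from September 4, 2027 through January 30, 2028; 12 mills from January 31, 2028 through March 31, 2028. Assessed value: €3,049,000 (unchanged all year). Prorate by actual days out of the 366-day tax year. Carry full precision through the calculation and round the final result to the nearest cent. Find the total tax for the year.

April 1 – June 6, 2027: 67 days at 17 mills → €3,049,000 × 1.7% × 67/366 = €9,488.5546
June 7 – September 3, 2027: 89 days at 49.5 mills → €3,049,000 × 4.95% × 89/366 = €36,700.4631
September 4, 2027 – January 30, 2028: 149 days at 50 mills → €3,049,000 × 5% × 149/366 = €62,062.9781
January 31 – March 31, 2028: 61 days at 12 mills → €3,049,000 × 1.2% × 61/366 = €6,098.0000
Total = €114,349.9959

€114,350.00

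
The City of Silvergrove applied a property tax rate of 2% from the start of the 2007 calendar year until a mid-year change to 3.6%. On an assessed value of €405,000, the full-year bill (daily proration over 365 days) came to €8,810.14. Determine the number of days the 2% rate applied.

Let d = days at the first rate; then 365 − d days at the second rate.
€405,000 × [2%·d + 3.6%·(365−d)] / 365 = €8,810.14
Solving gives d = 325, so the new rate took effect on November 22, 2007.

325 days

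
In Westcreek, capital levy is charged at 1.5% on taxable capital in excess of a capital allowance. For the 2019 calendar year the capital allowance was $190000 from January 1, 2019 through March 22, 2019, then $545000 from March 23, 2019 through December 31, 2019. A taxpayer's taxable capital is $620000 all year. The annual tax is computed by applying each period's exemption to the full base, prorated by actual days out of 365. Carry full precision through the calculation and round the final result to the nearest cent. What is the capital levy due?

January 1 – March 22, 2019: 81 days, exemption $190000 → ($620000 − $190000) × 1.5% × 81/365 = $1431.3699
March 23 – December 31, 2019: 284 days, exemption $545000 → ($620000 − $545000) × 1.5% × 284/365 = $875.3425
Total = $2306.7123

$2306.71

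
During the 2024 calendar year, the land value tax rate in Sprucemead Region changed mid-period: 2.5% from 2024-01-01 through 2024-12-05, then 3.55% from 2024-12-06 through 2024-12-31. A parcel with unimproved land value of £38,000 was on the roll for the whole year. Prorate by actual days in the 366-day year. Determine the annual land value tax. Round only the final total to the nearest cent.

2024-01-01 to 2024-12-05: 340 days at 2.5% → £38,000 × 2.5% × 340/366 = £882.5137
2024-12-06 to 2024-12-31: 26 days at 3.55% → £38,000 × 3.55% × 26/366 = £95.8306
Total = £978.3443

£978.34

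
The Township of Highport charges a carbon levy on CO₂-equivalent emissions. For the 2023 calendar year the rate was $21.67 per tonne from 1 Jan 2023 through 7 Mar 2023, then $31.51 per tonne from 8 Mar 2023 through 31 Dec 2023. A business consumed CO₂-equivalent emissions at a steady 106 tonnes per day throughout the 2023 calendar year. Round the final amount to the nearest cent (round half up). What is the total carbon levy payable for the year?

$1,150,281.26

1 Jan – 7 Mar 2023: 66 days × 106 tonnes/day = 6,996 tonnes at $21.67/tonne → $151,603.32
8 Mar – 31 Dec 2023: 299 days × 106 tonnes/day = 31,694 tonnes at $31.51/tonne → $998,677.94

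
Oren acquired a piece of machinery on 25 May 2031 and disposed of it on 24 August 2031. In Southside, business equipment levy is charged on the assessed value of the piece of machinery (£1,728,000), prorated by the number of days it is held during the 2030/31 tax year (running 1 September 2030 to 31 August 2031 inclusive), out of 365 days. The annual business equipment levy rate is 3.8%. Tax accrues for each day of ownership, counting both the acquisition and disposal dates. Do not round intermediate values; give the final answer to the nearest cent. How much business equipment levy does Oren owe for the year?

£16,550.93

Days held (25 May – 24 August 2031): 92 out of 365
Tax = £1,728,000 × 3.8% × 92/365 = £16,550.9260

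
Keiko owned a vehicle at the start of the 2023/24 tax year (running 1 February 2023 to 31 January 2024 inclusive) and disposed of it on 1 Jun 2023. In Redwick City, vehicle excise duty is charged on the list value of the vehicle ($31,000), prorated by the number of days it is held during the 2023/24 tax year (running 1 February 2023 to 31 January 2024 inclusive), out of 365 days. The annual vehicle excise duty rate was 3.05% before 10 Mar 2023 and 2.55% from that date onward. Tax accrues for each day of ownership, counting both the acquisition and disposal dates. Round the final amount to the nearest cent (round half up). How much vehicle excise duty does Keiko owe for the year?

1 Feb – 9 Mar 2023: 37 days at 3.05% → $31,000 × 3.05% × 37/365 = $95.8452
10 Mar – 1 Jun 2023: 84 days at 2.55% → $31,000 × 2.55% × 84/365 = $181.9233
Total = $277.7685

$277.77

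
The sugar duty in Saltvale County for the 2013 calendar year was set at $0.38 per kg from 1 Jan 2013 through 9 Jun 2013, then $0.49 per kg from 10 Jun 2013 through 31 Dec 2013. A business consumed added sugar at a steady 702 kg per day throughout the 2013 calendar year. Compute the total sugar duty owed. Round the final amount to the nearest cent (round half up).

$113,197.50

1 Jan – 9 Jun 2013: 160 days × 702 kg/day = 112,320 kg at $0.38/kg → $42,681.60
10 Jun – 31 Dec 2013: 205 days × 702 kg/day = 143,910 kg at $0.49/kg → $70,515.90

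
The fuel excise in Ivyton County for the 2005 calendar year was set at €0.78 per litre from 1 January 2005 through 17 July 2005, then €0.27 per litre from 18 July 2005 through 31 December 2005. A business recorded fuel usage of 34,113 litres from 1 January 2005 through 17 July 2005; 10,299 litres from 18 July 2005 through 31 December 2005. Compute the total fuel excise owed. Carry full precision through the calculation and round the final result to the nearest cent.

€29,388.87

1 January – 17 July 2005: 34,113 litres at €0.78/litre → €26,608.14
18 July – 31 December 2005: 10,299 litres at €0.27/litre → €2,780.73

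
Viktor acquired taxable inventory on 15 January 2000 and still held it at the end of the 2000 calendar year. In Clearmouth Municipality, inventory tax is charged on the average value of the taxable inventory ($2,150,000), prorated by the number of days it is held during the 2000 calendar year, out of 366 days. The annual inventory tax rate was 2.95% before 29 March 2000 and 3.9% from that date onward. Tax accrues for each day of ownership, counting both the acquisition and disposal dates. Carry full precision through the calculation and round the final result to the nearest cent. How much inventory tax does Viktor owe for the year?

$76,512.98

15 January – 28 March 2000: 74 days at 2.95% → $2,150,000 × 2.95% × 74/366 = $12,823.6339
29 March – 31 December 2000: 278 days at 3.9% → $2,150,000 × 3.9% × 278/366 = $63,689.3443
Total = $76,512.9781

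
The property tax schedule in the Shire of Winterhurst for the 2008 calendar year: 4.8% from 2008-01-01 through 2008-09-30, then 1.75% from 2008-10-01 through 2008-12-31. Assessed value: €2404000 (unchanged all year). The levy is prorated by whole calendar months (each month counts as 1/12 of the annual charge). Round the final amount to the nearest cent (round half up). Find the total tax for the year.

€97061.50

2008-01-01 to 2008-09-30: 9 months at 4.8% → €2404000 × 4.8% × 9/12 = €86544.0000
2008-10-01 to 2008-12-31: 3 months at 1.75% → €2404000 × 1.75% × 3/12 = €10517.5000
Total = €97061.5000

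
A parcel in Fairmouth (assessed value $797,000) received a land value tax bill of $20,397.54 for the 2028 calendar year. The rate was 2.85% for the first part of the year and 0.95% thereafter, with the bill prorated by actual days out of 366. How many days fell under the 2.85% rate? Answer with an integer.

Let d = days at the first rate; then 366 − d days at the second rate.
$797,000 × [2.85%·d + 0.95%·(366−d)] / 366 = $20,397.54
Solving gives d = 310, so the new rate took effect on 6 Nov 2028.

310 days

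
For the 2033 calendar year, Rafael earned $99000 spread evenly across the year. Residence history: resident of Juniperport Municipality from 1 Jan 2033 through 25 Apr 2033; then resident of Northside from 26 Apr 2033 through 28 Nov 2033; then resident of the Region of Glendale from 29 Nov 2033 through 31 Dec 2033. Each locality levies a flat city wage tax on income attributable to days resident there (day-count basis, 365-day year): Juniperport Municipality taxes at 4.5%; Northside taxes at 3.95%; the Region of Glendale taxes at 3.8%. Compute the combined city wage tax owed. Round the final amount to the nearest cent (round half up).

Juniperport Municipality, 1 Jan – 25 Apr 2033: 115 days → $99000 × 4.5% × 115/365 = $1403.6301
Northside, 26 Apr – 28 Nov 2033: 217 days → $99000 × 3.95% × 217/365 = $2324.8726
The Region of Glendale, 29 Nov – 31 Dec 2033: 33 days → $99000 × 3.8% × 33/365 = $340.1260
Total = $4068.6288

$4068.63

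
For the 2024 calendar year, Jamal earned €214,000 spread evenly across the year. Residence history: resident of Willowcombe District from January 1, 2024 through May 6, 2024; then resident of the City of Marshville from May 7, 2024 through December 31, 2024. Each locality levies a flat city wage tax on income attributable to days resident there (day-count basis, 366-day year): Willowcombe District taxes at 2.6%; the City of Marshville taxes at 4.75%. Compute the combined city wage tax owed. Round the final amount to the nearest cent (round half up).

Willowcombe District, January 1 – May 6, 2024: 127 days → €214,000 × 2.6% × 127/366 = €1,930.6776
The City of Marshville, May 7 – December 31, 2024: 239 days → €214,000 × 4.75% × 239/366 = €6,637.8005
Total = €8,568.4781

€8,568.48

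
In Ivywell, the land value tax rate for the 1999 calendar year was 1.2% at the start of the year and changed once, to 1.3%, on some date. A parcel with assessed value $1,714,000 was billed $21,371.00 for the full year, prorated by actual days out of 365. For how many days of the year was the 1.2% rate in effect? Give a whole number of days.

194 days

Let d = days at the first rate; then 365 − d days at the second rate.
$1,714,000 × [1.2%·d + 1.3%·(365−d)] / 365 = $21,371.00
Solving gives d = 194, so the new rate took effect on 14 Jul 1999.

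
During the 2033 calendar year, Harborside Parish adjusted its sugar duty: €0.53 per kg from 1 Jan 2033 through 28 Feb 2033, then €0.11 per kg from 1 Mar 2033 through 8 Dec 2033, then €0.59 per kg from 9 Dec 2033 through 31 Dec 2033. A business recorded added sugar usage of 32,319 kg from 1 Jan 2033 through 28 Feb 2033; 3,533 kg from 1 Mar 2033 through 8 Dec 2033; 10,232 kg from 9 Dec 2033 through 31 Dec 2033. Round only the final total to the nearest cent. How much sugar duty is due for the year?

1 Jan – 28 Feb 2033: 32,319 kg at €0.53/kg → €17,129.07
1 Mar – 8 Dec 2033: 3,533 kg at €0.11/kg → €388.63
9 Dec – 31 Dec 2033: 10,232 kg at €0.59/kg → €6,036.88

€23,554.58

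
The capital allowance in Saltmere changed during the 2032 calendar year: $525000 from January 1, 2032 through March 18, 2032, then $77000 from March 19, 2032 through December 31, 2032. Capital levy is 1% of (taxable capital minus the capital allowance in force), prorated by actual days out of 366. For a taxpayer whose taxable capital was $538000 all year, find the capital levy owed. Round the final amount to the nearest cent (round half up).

$3655.25

January 1 – March 18, 2032: 78 days, exemption $525000 → ($538000 − $525000) × 1% × 78/366 = $27.7049
March 19 – December 31, 2032: 288 days, exemption $77000 → ($538000 − $77000) × 1% × 288/366 = $3627.5410
Total = $3655.2459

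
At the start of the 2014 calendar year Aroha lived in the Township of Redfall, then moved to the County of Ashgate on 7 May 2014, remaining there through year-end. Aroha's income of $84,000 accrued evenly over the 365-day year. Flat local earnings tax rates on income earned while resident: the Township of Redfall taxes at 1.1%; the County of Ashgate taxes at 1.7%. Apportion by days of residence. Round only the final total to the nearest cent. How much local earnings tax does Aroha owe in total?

The Township of Redfall, 1 Jan – 6 May 2014: 126 days → $84,000 × 1.1% × 126/365 = $318.9699
The County of Ashgate, 7 May – 31 Dec 2014: 239 days → $84,000 × 1.7% × 239/365 = $935.0466
Total = $1,254.0164

$1,254.02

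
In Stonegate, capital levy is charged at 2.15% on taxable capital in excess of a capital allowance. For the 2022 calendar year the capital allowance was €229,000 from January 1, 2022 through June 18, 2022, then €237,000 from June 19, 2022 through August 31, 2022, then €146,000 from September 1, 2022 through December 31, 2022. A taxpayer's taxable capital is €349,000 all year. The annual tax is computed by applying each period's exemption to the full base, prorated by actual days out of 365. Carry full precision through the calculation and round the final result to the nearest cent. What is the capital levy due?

€3,141.59

January 1 – June 18, 2022: 169 days, exemption €229,000 → (€349,000 − €229,000) × 2.15% × 169/365 = €1,194.5753
June 19 – August 31, 2022: 74 days, exemption €237,000 → (€349,000 − €237,000) × 2.15% × 74/365 = €488.1973
September 1 – December 31, 2022: 122 days, exemption €146,000 → (€349,000 − €146,000) × 2.15% × 122/365 = €1,458.8192
Total = €3,141.5918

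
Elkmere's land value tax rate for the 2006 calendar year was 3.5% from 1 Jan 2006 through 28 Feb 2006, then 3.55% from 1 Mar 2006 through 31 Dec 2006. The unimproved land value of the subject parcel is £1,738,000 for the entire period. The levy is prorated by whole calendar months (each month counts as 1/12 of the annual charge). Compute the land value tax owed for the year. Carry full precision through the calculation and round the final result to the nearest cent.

£61,554.17

1 Jan – 28 Feb 2006: 2 months at 3.5% → £1,738,000 × 3.5% × 2/12 = £10,138.3333
1 Mar – 31 Dec 2006: 10 months at 3.55% → £1,738,000 × 3.55% × 10/12 = £51,415.8333
Total = £61,554.1667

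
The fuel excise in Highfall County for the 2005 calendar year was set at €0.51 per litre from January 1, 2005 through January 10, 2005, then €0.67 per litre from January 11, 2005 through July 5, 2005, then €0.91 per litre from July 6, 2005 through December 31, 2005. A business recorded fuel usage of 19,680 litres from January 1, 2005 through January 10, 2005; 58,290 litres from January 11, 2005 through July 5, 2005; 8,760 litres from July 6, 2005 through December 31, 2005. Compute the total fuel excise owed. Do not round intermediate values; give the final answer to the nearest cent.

€57062.70

January 1 – January 10, 2005: 19,680 litres at €0.51/litre → €10036.80
January 11 – July 5, 2005: 58,290 litres at €0.67/litre → €39054.30
July 6 – December 31, 2005: 8,760 litres at €0.91/litre → €7971.60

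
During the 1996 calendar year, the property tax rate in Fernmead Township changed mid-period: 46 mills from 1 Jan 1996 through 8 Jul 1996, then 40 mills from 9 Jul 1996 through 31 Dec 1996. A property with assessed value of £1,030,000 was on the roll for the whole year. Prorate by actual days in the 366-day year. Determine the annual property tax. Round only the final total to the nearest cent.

£44,408.20

1 Jan – 8 Jul 1996: 190 days at 46 mills → £1,030,000 × 4.6% × 190/366 = £24,596.1749
9 Jul – 31 Dec 1996: 176 days at 40 mills → £1,030,000 × 4% × 176/366 = £19,812.0219
Total = £44,408.1967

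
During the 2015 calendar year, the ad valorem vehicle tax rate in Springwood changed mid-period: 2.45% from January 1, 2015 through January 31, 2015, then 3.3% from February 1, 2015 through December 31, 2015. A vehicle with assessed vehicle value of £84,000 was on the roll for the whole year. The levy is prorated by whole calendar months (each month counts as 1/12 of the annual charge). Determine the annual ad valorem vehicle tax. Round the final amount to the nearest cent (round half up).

£2,712.50

January 1 – January 31, 2015: 1 month at 2.45% → £84,000 × 2.45% × 1/12 = £171.5000
February 1 – December 31, 2015: 11 months at 3.3% → £84,000 × 3.3% × 11/12 = £2,541.0000
Total = £2,712.5000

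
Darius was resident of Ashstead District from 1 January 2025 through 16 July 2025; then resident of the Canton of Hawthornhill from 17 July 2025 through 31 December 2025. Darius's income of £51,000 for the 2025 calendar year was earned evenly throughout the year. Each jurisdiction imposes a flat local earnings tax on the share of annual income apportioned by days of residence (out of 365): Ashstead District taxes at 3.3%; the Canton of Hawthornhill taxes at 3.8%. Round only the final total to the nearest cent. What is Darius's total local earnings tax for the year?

Ashstead District, 1 January – 16 July 2025: 197 days → £51,000 × 3.3% × 197/365 = £908.3589
The Canton of Hawthornhill, 17 July – 31 December 2025: 168 days → £51,000 × 3.8% × 168/365 = £892.0110
Total = £1,800.3699

£1,800.37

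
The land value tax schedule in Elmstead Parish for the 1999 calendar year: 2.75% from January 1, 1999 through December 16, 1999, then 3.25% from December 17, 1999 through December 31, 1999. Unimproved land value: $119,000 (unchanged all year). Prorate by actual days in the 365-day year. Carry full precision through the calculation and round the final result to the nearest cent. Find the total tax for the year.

$3,296.95

January 1 – December 16, 1999: 350 days at 2.75% → $119,000 × 2.75% × 350/365 = $3,138.0137
December 17 – December 31, 1999: 15 days at 3.25% → $119,000 × 3.25% × 15/365 = $158.9384
Total = $3,296.9521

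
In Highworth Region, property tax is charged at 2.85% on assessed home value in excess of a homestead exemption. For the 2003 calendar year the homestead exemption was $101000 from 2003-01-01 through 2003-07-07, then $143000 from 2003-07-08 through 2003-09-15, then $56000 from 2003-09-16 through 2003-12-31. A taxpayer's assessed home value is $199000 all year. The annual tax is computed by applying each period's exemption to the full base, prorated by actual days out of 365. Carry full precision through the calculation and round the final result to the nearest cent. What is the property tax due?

$2939.40

2003-01-01 to 2003-07-07: 188 days, exemption $101000 → ($199000 − $101000) × 2.85% × 188/365 = $1438.5863
2003-07-08 to 2003-09-15: 70 days, exemption $143000 → ($199000 − $143000) × 2.85% × 70/365 = $306.0822
2003-09-16 to 2003-12-31: 107 days, exemption $56000 → ($199000 − $56000) × 2.85% × 107/365 = $1194.7356
Total = $2939.4041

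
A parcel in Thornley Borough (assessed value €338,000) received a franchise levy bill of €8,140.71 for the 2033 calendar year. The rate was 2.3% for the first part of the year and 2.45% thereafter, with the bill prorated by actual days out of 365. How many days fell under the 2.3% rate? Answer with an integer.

Let d = days at the first rate; then 365 − d days at the second rate.
€338,000 × [2.3%·d + 2.45%·(365−d)] / 365 = €8,140.71
Solving gives d = 101, so the new rate took effect on April 12, 2033.

101 days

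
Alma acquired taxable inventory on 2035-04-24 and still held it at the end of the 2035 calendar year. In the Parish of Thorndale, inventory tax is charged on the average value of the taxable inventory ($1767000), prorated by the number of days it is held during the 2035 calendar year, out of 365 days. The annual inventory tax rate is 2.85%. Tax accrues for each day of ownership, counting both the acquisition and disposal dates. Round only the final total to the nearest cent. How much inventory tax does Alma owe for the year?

$34768.75

Days held (2035-04-24 to 2035-12-31): 252 out of 365
Tax = $1767000 × 2.85% × 252/365 = $34768.7507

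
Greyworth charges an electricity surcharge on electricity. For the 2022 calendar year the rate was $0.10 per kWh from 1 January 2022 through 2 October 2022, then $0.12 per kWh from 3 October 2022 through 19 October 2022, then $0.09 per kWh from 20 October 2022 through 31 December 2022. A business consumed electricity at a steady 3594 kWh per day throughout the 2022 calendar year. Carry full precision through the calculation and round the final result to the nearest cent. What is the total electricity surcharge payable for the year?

$129,779.34

1 January – 2 October 2022: 275 days × 3594 kWh/day = 988,350 kWh at $0.10/kWh → $98,835.00
3 October – 19 October 2022: 17 days × 3594 kWh/day = 61,098 kWh at $0.12/kWh → $7,331.76
20 October – 31 December 2022: 73 days × 3594 kWh/day = 262,362 kWh at $0.09/kWh → $23,612.58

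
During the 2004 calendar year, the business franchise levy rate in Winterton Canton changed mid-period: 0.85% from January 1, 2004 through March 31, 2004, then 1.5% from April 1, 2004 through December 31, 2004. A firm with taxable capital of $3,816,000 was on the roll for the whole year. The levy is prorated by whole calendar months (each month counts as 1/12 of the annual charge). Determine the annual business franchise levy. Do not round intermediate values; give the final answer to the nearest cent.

January 1 – March 31, 2004: 3 months at 0.85% → $3,816,000 × 0.85% × 3/12 = $8,109.0000
April 1 – December 31, 2004: 9 months at 1.5% → $3,816,000 × 1.5% × 9/12 = $42,930.0000
Total = $51,039.0000

$51,039.00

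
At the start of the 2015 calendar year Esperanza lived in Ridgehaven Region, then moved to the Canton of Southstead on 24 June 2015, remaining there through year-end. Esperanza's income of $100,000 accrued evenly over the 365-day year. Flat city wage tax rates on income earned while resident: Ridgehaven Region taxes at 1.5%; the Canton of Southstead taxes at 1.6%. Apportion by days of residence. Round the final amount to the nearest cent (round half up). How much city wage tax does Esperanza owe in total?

$1,552.33

Ridgehaven Region, 1 January – 23 June 2015: 174 days → $100,000 × 1.5% × 174/365 = $715.0685
The Canton of Southstead, 24 June – 31 December 2015: 191 days → $100,000 × 1.6% × 191/365 = $837.2603
Total = $1,552.3288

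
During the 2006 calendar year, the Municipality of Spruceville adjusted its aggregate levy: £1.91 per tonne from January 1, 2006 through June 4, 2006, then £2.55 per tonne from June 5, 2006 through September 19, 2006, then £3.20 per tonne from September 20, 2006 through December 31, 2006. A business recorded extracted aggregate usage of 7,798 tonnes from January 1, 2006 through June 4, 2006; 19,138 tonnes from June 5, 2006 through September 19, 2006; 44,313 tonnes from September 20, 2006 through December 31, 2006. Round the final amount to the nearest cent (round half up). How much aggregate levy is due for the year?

£205,497.68

January 1 – June 4, 2006: 7,798 tonnes at £1.91/tonne → £14,894.18
June 5 – September 19, 2006: 19,138 tonnes at £2.55/tonne → £48,801.90
September 20 – December 31, 2006: 44,313 tonnes at £3.20/tonne → £141,801.60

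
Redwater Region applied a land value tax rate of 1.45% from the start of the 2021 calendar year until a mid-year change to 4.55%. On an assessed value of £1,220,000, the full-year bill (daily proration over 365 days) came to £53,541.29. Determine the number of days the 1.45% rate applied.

19 days

Let d = days at the first rate; then 365 − d days at the second rate.
£1,220,000 × [1.45%·d + 4.55%·(365−d)] / 365 = £53,541.29
Solving gives d = 19, so the new rate took effect on 20 January 2021.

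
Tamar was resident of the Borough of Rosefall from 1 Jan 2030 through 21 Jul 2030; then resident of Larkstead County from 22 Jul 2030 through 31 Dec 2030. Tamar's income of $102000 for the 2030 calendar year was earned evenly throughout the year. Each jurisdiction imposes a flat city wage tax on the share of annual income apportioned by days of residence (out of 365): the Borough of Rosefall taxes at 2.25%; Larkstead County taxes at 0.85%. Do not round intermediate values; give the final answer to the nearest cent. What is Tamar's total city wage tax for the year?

$1657.29

The Borough of Rosefall, 1 Jan – 21 Jul 2030: 202 days → $102000 × 2.25% × 202/365 = $1270.1096
Larkstead County, 22 Jul – 31 Dec 2030: 163 days → $102000 × 0.85% × 163/365 = $387.1808
Total = $1657.2904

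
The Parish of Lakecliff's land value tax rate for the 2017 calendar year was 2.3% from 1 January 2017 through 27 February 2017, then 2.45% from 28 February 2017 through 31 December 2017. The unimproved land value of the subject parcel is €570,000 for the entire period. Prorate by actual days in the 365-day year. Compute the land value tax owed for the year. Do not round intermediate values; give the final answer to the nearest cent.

€13,829.14

1 January – 27 February 2017: 58 days at 2.3% → €570,000 × 2.3% × 58/365 = €2,083.2329
28 February – 31 December 2017: 307 days at 2.45% → €570,000 × 2.45% × 307/365 = €11,745.9041
Total = €13,829.1370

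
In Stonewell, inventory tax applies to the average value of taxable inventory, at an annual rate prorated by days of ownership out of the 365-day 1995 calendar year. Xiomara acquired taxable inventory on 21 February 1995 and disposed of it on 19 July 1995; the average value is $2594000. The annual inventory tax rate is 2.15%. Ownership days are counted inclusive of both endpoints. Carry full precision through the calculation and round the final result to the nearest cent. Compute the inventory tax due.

Days held (21 February – 19 July 1995): 149 out of 365
Tax = $2594000 × 2.15% × 149/365 = $22766.7918

$22766.79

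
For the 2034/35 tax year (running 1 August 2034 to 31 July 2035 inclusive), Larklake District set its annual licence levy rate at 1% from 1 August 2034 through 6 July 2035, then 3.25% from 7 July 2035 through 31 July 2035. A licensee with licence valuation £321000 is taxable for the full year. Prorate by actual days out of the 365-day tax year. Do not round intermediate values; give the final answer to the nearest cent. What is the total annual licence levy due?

1 August 2034 – 6 July 2035: 340 days at 1% → £321000 × 1% × 340/365 = £2990.1370
7 July – 31 July 2035: 25 days at 3.25% → £321000 × 3.25% × 25/365 = £714.5548
Total = £3704.6918

£3704.69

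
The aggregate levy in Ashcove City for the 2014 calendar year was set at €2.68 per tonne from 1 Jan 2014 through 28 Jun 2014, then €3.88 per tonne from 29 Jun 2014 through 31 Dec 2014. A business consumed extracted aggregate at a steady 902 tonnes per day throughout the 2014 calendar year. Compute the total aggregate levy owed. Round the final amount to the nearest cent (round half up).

€1083662.80

1 Jan – 28 Jun 2014: 179 days × 902 tonnes/day = 161,458 tonnes at €2.68/tonne → €432707.44
29 Jun – 31 Dec 2014: 186 days × 902 tonnes/day = 167,772 tonnes at €3.88/tonne → €650955.36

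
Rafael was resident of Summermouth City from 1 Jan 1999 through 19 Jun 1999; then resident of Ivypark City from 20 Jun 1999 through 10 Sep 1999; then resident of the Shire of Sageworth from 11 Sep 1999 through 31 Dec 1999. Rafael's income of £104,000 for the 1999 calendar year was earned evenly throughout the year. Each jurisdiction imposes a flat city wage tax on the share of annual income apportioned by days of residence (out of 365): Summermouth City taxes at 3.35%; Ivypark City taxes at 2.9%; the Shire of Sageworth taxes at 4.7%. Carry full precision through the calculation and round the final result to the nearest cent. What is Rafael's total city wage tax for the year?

£3,808.39

Summermouth City, 1 Jan – 19 Jun 1999: 170 days → £104,000 × 3.35% × 170/365 = £1,622.6849
Ivypark City, 20 Jun – 10 Sep 1999: 83 days → £104,000 × 2.9% × 83/365 = £685.8301
The Shire of Sageworth, 11 Sep – 31 Dec 1999: 112 days → £104,000 × 4.7% × 112/365 = £1,499.8795
Total = £3,808.3945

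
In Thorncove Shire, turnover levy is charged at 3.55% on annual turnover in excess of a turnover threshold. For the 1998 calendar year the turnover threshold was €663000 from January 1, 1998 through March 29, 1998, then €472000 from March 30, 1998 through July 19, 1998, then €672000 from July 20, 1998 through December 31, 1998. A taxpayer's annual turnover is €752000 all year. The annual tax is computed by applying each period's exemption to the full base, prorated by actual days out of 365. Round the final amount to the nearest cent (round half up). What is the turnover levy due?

January 1 – March 29, 1998: 88 days, exemption €663000 → (€752000 − €663000) × 3.55% × 88/365 = €761.7425
March 30 – July 19, 1998: 112 days, exemption €472000 → (€752000 − €472000) × 3.55% × 112/365 = €3050.0822
July 20 – December 31, 1998: 165 days, exemption €672000 → (€752000 − €672000) × 3.55% × 165/365 = €1283.8356
Total = €5095.6603

€5095.66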